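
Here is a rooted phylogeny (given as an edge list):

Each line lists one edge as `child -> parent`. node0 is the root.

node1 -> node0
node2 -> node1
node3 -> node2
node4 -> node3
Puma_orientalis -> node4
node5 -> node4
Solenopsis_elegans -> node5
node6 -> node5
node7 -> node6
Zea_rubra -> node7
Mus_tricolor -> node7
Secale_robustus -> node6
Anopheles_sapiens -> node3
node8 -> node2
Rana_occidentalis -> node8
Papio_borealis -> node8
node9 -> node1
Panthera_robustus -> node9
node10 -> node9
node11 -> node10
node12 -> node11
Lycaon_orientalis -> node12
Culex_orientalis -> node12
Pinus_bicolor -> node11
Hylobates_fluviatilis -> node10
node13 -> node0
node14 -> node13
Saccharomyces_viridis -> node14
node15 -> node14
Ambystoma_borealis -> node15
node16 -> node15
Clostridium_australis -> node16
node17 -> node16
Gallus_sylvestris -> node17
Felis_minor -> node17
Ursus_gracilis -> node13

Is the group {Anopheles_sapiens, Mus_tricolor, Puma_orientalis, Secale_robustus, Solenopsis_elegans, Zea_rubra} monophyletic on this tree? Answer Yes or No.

Yes

The most recent common ancestor of these taxa subtends ((Puma_orientalis,(Solenopsis_elegans,((Zea_rubra,Mus_tricolor),Secale_robustus))),Anopheles_sapiens).
That clade has exactly 6 tips — every listed taxon and nothing else — so the group is monophyletic.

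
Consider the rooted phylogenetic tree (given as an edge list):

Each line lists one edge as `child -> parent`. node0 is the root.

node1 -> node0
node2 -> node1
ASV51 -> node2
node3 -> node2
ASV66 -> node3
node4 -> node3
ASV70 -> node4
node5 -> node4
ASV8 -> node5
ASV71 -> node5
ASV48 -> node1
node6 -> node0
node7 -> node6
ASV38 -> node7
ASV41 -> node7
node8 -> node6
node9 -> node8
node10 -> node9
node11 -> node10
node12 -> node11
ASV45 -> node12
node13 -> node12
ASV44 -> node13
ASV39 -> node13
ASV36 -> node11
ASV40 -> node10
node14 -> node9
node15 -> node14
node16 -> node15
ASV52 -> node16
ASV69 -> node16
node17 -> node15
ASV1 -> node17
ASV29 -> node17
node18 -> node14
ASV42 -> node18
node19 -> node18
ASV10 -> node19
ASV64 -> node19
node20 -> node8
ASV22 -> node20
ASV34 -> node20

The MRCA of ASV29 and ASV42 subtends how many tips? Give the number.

7

The MRCA of ASV29 and ASV42 is the node subtending (((ASV52,ASV69),(ASV1,ASV29)),(ASV42,(ASV10,ASV64))).
That clade contains 7 terminal taxa: ASV1, ASV10, ASV29, ASV42, ASV52, ASV64, ASV69.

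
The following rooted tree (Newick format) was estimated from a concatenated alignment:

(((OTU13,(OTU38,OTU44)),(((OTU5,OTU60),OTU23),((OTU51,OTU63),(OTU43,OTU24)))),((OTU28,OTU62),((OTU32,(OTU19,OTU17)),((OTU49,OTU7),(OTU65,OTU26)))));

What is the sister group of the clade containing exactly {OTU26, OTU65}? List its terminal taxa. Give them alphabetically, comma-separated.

The clade containing exactly {OTU26, OTU65} attaches to the tree at the node subtending ((OTU49,OTU7),(OTU65,OTU26)).
The other lineage descending from that same node — the sister group — is (OTU49,OTU7); its 2 tips in alphabetical order are the answer.

OTU49, OTU7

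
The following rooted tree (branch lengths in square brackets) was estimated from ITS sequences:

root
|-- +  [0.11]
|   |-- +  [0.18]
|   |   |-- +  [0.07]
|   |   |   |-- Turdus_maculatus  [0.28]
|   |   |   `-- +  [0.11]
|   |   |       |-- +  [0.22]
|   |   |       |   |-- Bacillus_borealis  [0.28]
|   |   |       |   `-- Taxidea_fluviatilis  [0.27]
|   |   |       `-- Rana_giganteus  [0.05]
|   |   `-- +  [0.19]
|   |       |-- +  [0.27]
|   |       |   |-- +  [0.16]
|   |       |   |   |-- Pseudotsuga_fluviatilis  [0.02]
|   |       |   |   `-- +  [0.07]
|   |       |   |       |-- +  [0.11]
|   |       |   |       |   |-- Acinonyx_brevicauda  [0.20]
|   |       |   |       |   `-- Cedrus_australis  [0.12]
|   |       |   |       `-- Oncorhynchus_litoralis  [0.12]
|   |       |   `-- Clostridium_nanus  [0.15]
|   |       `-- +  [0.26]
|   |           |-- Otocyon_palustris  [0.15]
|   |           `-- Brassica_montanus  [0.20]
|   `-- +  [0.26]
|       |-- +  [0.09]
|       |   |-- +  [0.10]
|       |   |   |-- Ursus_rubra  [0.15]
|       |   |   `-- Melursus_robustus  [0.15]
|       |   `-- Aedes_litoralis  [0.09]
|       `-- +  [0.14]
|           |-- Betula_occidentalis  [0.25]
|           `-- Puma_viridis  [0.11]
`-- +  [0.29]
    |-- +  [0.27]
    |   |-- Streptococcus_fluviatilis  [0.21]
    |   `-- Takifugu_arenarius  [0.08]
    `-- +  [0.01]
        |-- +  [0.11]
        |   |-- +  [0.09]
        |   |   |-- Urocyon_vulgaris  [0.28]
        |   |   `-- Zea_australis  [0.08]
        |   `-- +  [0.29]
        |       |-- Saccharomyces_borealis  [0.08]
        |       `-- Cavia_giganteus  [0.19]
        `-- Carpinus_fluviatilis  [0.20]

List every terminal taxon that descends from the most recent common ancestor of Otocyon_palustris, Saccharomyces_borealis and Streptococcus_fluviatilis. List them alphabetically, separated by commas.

Acinonyx_brevicauda, Aedes_litoralis, Bacillus_borealis, Betula_occidentalis, Brassica_montanus, Carpinus_fluviatilis, Cavia_giganteus, Cedrus_australis, Clostridium_nanus, Melursus_robustus, Oncorhynchus_litoralis, Otocyon_palustris, Pseudotsuga_fluviatilis, Puma_viridis, Rana_giganteus, Saccharomyces_borealis, Streptococcus_fluviatilis, Takifugu_arenarius, Taxidea_fluviatilis, Turdus_maculatus, Urocyon_vulgaris, Ursus_rubra, Zea_australis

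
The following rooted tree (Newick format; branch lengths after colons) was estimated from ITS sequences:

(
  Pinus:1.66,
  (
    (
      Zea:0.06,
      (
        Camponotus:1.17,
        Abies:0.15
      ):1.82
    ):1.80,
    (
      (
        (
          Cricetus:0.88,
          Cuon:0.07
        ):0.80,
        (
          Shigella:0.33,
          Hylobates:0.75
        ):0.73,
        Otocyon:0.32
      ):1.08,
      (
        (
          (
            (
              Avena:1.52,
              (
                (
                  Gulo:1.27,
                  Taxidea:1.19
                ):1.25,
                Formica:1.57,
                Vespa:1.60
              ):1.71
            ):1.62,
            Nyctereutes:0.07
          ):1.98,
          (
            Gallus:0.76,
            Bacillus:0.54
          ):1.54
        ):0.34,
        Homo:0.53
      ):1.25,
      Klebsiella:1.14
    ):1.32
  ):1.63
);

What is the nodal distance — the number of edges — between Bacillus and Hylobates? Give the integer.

7

The MRCA of Bacillus and Hylobates is the node subtending (((Cricetus,Cuon),(Shigella,Hylobates),Otocyon),((((Avena,((Gulo,Taxidea),Formica,Vespa)),Nyctereutes),(Gallus,Bacillus)),Homo),Klebsiella).
From Bacillus up to that node: 4 branches. From Hylobates up to the same node: 3 branches. Total: 4 + 3 = 7.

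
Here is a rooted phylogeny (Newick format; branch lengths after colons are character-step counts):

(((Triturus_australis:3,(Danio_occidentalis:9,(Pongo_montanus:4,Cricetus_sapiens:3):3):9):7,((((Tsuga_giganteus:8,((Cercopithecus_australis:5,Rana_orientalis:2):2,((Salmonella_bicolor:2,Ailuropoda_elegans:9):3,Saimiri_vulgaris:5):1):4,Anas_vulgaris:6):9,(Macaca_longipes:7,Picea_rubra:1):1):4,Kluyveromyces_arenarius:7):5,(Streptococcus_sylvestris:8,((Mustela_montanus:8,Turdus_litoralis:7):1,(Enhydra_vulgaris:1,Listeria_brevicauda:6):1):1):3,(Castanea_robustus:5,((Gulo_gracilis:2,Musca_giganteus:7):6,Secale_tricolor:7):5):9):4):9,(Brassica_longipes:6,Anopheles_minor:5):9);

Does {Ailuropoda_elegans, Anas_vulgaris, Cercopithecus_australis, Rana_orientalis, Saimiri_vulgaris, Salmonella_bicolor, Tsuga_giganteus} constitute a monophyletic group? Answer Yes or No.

The most recent common ancestor of these taxa subtends (Tsuga_giganteus,((Cercopithecus_australis,Rana_orientalis),((Salmonella_bicolor,Ailuropoda_elegans),Saimiri_vulgaris)),Anas_vulgaris).
That clade has exactly 7 tips — every listed taxon and nothing else — so the group is monophyletic.

Yes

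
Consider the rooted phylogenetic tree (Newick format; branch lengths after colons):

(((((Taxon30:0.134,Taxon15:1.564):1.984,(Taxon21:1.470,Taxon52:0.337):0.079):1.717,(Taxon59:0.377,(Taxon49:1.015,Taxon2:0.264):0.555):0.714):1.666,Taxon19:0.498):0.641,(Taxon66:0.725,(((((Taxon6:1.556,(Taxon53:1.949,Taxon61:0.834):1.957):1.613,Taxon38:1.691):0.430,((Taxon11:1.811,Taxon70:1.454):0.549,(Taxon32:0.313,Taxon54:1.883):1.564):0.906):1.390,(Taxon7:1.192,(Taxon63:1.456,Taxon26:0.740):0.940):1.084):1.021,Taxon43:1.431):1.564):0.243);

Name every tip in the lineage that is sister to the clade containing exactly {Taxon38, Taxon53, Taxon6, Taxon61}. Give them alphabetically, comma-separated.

Taxon11, Taxon32, Taxon54, Taxon70

The clade containing exactly {Taxon38, Taxon53, Taxon6, Taxon61} attaches to the tree at the node subtending (((Taxon6,(Taxon53,Taxon61)),Taxon38),((Taxon11,Taxon70),(Taxon32,Taxon54))).
The other lineage descending from that same node — the sister group — is ((Taxon11,Taxon70),(Taxon32,Taxon54)); its 4 tips in alphabetical order are the answer.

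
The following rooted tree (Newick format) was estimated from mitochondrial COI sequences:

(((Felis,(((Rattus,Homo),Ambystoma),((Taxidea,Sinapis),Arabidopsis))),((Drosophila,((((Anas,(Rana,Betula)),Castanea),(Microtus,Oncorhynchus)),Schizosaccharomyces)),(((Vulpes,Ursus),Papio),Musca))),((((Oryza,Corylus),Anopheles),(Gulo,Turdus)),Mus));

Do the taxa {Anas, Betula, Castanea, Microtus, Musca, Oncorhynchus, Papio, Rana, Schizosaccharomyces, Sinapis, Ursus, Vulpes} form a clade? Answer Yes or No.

No

The MRCA of the listed taxa subtends ((Felis,(((Rattus,Homo),Ambystoma),((Taxidea,Sinapis),Arabidopsis))),((Drosophila,((((Anas,(Rana,Betula)),Castanea),(Microtus,Oncorhynchus)),Schizosaccharomyces)),(((Vulpes,Ursus),Papio),Musca))).
That clade also contains Ambystoma, Arabidopsis, Drosophila, Felis, Homo, Rattus, Taxidea, which are not in the proposed group, so the group is not monophyletic.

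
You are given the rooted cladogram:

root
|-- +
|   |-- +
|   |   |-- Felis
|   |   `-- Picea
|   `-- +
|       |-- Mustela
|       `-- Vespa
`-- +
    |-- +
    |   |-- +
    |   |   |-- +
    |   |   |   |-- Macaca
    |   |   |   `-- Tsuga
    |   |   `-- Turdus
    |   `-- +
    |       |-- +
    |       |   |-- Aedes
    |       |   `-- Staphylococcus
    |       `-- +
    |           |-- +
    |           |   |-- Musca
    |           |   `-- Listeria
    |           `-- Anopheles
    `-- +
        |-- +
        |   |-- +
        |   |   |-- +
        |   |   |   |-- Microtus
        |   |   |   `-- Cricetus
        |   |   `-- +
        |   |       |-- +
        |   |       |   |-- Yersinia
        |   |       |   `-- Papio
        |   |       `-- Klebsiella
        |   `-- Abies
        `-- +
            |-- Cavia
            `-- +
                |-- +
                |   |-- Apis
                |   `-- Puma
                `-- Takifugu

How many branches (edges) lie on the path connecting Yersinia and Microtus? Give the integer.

The MRCA of Yersinia and Microtus is the node subtending ((Microtus,Cricetus),((Yersinia,Papio),Klebsiella)).
From Yersinia up to that node: 3 branches. From Microtus up to the same node: 2 branches. Total: 3 + 2 = 5.

5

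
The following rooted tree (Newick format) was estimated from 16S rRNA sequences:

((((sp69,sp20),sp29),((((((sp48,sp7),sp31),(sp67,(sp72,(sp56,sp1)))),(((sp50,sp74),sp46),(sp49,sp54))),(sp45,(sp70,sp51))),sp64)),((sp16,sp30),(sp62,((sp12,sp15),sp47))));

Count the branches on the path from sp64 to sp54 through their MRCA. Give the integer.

The MRCA of sp64 and sp54 is the node subtending ((((((sp48,sp7),sp31),(sp67,(sp72,(sp56,sp1)))),(((sp50,sp74),sp46),(sp49,sp54))),(sp45,(sp70,sp51))),sp64).
From sp64 up to that node: 1 branch. From sp54 up to the same node: 5 branches. Total: 1 + 5 = 6.

6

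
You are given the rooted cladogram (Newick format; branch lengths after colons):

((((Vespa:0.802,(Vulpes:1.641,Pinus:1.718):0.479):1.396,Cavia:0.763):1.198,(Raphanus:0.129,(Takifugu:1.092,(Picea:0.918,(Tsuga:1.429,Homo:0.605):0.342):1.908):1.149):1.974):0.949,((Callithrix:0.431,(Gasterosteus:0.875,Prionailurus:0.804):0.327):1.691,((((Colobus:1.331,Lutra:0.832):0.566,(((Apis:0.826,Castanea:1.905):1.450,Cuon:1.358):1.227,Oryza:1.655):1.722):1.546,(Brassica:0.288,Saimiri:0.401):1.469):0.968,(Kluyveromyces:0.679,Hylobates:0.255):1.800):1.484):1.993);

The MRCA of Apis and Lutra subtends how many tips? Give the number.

6

The MRCA of Apis and Lutra is the node subtending ((Colobus,Lutra),(((Apis,Castanea),Cuon),Oryza)).
That clade contains 6 terminal taxa: Apis, Castanea, Colobus, Cuon, Lutra, Oryza.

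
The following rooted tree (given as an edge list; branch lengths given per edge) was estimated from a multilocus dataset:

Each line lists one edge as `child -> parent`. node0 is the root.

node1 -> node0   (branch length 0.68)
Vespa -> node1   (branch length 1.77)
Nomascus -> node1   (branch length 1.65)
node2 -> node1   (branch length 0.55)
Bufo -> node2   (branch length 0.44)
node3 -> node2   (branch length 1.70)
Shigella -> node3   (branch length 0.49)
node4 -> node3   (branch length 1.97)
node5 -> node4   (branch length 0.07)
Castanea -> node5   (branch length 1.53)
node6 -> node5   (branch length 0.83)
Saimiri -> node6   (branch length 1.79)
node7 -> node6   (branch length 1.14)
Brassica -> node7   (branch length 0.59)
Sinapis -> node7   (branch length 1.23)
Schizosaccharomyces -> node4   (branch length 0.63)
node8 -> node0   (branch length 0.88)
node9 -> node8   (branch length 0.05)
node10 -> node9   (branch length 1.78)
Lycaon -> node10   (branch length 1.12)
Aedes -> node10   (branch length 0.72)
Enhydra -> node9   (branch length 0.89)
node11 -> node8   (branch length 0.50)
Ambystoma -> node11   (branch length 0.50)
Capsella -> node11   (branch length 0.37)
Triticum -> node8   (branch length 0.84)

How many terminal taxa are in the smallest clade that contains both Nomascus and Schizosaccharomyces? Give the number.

9

The MRCA of Nomascus and Schizosaccharomyces is the node subtending (Vespa,Nomascus,(Bufo,(Shigella,((Castanea,(Saimiri,(Brassica,Sinapis))),Schizosaccharomyces)))).
That clade contains 9 terminal taxa: Brassica, Bufo, Castanea, Nomascus, Saimiri, Schizosaccharomyces, Shigella, Sinapis, Vespa.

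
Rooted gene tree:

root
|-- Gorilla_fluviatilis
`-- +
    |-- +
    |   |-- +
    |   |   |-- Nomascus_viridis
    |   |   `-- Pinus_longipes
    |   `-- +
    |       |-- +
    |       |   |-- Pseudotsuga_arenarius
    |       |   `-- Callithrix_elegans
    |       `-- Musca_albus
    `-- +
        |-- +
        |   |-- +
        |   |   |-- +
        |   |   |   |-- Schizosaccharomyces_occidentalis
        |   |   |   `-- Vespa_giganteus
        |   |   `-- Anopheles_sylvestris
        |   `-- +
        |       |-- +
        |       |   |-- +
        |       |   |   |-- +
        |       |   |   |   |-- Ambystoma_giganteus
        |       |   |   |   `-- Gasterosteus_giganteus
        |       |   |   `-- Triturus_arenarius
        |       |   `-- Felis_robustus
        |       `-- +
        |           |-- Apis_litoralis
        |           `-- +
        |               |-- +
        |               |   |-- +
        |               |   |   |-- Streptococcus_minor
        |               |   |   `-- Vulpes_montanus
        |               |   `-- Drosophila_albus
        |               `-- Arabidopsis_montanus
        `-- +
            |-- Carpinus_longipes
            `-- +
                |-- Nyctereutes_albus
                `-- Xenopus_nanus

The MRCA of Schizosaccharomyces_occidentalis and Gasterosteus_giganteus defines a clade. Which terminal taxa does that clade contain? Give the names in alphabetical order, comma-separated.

Ambystoma_giganteus, Anopheles_sylvestris, Apis_litoralis, Arabidopsis_montanus, Drosophila_albus, Felis_robustus, Gasterosteus_giganteus, Schizosaccharomyces_occidentalis, Streptococcus_minor, Triturus_arenarius, Vespa_giganteus, Vulpes_montanus

Tracing Schizosaccharomyces_occidentalis: it sits inside (Schizosaccharomyces_occidentalis,Vespa_giganteus).
Tracing Gasterosteus_giganteus: it sits inside (Ambystoma_giganteus,Gasterosteus_giganteus).
The smallest clade enclosing both is (((Schizosaccharomyces_occidentalis,Vespa_giganteus),Anopheles_sylvestris),((((Ambystoma_giganteus,Gasterosteus_giganteus),Triturus_arenarius),Felis_robustus),(Apis_litoralis,(((Streptococcus_minor,Vulpes_montanus),Drosophila_albus),Arabidopsis_montanus)))); the answer is its 12 terminal taxa in alphabetical order.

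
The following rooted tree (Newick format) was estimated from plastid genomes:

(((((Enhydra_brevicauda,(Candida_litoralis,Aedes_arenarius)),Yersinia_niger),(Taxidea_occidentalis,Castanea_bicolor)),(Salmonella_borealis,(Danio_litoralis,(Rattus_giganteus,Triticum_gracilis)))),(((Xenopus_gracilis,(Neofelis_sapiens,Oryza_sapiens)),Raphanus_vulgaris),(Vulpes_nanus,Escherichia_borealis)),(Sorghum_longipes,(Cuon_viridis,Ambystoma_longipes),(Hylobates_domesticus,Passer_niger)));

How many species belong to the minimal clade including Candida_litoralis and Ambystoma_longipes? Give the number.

The MRCA of Candida_litoralis and Ambystoma_longipes is the root, so the clade is the entire tree.
That clade contains 21 terminal taxa: Aedes_arenarius, Ambystoma_longipes, Candida_litoralis, Castanea_bicolor, Cuon_viridis, Danio_litoralis, Enhydra_brevicauda, Escherichia_borealis, Hylobates_domesticus, Neofelis_sapiens, Oryza_sapiens, Passer_niger, Raphanus_vulgaris, Rattus_giganteus, Salmonella_borealis, Sorghum_longipes, Taxidea_occidentalis, Triticum_gracilis, Vulpes_nanus, Xenopus_gracilis, Yersinia_niger.

21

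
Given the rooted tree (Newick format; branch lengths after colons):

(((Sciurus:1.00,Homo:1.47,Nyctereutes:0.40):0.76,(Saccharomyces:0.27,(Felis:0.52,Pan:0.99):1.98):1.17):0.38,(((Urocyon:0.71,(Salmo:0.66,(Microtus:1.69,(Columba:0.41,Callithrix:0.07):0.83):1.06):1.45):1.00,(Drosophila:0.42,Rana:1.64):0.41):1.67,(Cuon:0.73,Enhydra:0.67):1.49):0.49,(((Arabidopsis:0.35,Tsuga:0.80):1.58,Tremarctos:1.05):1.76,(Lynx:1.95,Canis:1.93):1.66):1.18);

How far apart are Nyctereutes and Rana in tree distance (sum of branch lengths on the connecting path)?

The path runs Nyctereutes → … → MRCA → … → Rana; the MRCA is the root of the tree.
Branch lengths along that path: 0.40 + 0.76 + 0.38 + 0.49 + 1.67 + 0.41 + 1.64 = 5.75.

5.75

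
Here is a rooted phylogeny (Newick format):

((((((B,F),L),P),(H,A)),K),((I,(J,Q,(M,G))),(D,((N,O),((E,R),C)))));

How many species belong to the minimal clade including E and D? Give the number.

The MRCA of E and D is the node subtending (D,((N,O),((E,R),C))).
That clade contains 6 terminal taxa: C, D, E, N, O, R.

6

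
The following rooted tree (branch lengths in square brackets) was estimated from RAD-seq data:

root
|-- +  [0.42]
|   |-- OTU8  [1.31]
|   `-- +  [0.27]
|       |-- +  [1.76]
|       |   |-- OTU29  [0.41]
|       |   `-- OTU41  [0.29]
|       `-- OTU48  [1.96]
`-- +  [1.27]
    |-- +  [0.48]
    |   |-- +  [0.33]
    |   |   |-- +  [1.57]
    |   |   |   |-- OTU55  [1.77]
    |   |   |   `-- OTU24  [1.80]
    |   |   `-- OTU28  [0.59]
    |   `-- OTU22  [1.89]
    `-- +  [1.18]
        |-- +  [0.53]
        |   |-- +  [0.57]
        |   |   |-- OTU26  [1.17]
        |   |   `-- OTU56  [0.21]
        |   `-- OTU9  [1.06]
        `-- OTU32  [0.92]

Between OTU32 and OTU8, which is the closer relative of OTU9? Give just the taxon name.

The MRCA of OTU9 and OTU32 subtends (((OTU26,OTU56),OTU9),OTU32) (4 taxa).
The MRCA of OTU9 and OTU8 is the root, subtending the entire tree (12 taxa).
The first is nested inside the second, so OTU9 shares a more recent common ancestor with OTU32.

OTU32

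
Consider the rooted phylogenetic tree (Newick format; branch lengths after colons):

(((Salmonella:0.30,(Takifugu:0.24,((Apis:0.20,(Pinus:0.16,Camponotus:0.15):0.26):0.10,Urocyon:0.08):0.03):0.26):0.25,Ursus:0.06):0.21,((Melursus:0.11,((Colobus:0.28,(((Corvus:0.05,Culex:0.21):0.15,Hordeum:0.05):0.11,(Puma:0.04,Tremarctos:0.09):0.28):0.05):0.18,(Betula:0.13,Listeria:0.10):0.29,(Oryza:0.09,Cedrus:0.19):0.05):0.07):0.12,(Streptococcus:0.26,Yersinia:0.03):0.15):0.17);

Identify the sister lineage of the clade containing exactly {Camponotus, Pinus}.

The clade containing exactly {Camponotus, Pinus} attaches to the tree at the node subtending (Apis,(Pinus,Camponotus)).
The other lineage descending from that same node — the sister group — is the single tip Apis.

Apis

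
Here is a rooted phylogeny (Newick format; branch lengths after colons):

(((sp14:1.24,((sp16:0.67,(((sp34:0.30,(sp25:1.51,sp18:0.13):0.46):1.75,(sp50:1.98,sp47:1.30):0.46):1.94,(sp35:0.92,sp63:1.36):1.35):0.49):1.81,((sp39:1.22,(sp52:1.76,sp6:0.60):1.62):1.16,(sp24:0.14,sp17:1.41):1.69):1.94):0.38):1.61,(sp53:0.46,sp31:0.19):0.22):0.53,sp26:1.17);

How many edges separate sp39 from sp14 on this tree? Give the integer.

5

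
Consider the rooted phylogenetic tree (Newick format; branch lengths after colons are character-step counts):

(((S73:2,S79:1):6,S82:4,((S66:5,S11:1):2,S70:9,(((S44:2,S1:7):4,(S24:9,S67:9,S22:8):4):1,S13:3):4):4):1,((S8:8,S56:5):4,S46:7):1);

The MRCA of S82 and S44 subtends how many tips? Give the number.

12

The MRCA of S82 and S44 is the node subtending ((S73,S79),S82,((S66,S11),S70,(((S44,S1),(S24,S67,S22)),S13))).
That clade contains 12 terminal taxa: S1, S11, S13, S22, S24, S44, S66, S67, S70, S73, S79, S82.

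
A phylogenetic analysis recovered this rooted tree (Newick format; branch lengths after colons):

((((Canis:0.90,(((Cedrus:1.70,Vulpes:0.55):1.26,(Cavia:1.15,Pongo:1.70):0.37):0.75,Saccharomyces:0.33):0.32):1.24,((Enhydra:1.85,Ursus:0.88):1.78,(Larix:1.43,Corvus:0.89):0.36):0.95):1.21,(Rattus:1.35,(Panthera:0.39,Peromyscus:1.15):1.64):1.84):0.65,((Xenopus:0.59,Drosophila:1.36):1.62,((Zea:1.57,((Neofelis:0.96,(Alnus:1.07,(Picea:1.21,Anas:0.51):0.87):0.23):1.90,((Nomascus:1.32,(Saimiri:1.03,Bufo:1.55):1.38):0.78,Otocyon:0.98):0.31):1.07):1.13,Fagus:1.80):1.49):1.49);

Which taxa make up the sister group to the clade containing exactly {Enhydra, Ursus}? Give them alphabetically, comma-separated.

The clade containing exactly {Enhydra, Ursus} attaches to the tree at the node subtending ((Enhydra,Ursus),(Larix,Corvus)).
The other lineage descending from that same node — the sister group — is (Larix,Corvus); its 2 tips in alphabetical order are the answer.

Corvus, Larix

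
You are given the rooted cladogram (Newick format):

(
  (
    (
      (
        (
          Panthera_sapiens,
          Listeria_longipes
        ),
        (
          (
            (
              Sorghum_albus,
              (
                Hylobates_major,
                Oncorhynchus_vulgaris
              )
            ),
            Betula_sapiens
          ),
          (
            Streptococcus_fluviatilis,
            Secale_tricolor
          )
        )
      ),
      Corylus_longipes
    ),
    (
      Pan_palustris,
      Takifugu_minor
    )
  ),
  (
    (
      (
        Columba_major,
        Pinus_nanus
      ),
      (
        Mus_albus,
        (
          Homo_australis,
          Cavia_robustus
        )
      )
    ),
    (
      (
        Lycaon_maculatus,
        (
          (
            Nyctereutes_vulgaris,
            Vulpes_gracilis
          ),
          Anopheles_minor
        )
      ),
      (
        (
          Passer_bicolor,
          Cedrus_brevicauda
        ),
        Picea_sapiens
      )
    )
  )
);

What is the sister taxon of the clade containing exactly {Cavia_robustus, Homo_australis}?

The clade containing exactly {Cavia_robustus, Homo_australis} attaches to the tree at the node subtending (Mus_albus,(Homo_australis,Cavia_robustus)).
The other lineage descending from that same node — the sister group — is the single tip Mus_albus.

Mus_albus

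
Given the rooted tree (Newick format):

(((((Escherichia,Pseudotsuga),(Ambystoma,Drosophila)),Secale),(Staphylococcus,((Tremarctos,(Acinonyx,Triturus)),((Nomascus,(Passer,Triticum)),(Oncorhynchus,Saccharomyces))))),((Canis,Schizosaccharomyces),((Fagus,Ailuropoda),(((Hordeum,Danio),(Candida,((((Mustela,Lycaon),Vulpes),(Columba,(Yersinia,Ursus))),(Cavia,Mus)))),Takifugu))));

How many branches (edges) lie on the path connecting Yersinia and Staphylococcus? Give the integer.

13

The MRCA of Yersinia and Staphylococcus is the root of the tree.
From Yersinia up to that node: 10 branches. From Staphylococcus up to the same node: 3 branches. Total: 10 + 3 = 13.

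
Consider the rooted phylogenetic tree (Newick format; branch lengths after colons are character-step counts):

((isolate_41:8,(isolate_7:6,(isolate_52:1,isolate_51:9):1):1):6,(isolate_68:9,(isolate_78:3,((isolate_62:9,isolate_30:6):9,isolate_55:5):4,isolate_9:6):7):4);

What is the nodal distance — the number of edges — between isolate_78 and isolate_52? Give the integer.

The MRCA of isolate_78 and isolate_52 is the root of the tree.
From isolate_78 up to that node: 3 branches. From isolate_52 up to the same node: 4 branches. Total: 3 + 4 = 7.

7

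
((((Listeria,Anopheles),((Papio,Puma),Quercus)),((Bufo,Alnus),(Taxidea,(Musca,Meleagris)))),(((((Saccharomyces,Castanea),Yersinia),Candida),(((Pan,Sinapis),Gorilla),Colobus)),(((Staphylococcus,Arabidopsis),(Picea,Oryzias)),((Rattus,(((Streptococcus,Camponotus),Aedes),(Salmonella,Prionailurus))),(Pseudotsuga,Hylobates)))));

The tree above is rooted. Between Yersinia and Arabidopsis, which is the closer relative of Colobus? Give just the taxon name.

The MRCA of Colobus and Yersinia subtends ((((Saccharomyces,Castanea),Yersinia),Candida),(((Pan,Sinapis),Gorilla),Colobus)) (8 taxa).
The MRCA of Colobus and Arabidopsis subtends (((((Saccharomyces,Castanea),Yersinia),Candida),(((Pan,Sinapis),Gorilla),Colobus)),(((Staphylococcus,Arabidopsis),(Picea,Oryzias)),((Rattus,(((Streptococcus,Camponotus),Aedes),(Salmonella,Prionailurus))),(Pseudotsuga,Hylobates)))) (20 taxa).
The first is nested inside the second, so Colobus shares a more recent common ancestor with Yersinia.

Yersinia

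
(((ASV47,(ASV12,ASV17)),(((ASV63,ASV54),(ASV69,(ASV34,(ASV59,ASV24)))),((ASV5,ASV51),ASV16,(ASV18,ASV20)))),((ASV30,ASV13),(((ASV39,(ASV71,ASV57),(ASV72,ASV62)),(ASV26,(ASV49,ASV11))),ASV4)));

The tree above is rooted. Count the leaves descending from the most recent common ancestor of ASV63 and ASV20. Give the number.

The MRCA of ASV63 and ASV20 is the node subtending (((ASV63,ASV54),(ASV69,(ASV34,(ASV59,ASV24)))),((ASV5,ASV51),ASV16,(ASV18,ASV20))).
That clade contains 11 terminal taxa: ASV16, ASV18, ASV20, ASV24, ASV34, ASV5, ASV51, ASV54, ASV59, ASV63, ASV69.

11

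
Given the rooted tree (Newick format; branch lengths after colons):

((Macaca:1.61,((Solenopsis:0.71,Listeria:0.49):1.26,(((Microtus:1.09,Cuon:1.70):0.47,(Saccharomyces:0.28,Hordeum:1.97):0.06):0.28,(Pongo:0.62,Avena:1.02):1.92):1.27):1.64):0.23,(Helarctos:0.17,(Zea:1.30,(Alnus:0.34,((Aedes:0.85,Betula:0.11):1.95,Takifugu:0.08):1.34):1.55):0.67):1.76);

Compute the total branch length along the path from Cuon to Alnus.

9.91

The path runs Cuon → … → MRCA → … → Alnus; the MRCA is the root of the tree.
Branch lengths along that path: 1.70 + 0.47 + 0.28 + 1.27 + 1.64 + 0.23 + 1.76 + 0.67 + 1.55 + 0.34 = 9.91.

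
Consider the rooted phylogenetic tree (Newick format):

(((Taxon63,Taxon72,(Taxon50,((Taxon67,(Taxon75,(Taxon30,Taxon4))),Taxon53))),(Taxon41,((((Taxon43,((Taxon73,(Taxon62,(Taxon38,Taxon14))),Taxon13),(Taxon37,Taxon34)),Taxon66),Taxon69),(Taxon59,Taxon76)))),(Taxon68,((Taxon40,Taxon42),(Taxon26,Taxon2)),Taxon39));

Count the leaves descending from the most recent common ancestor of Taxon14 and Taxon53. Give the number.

21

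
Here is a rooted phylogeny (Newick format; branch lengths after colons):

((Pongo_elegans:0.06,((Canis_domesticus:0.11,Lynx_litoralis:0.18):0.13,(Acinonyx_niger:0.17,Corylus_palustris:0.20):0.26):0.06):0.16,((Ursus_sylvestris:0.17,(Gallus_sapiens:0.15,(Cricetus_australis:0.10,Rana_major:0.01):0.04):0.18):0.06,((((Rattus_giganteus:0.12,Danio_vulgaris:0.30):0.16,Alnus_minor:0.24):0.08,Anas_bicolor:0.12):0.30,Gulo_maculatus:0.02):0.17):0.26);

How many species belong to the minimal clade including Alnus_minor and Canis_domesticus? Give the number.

14

The MRCA of Alnus_minor and Canis_domesticus is the root, so the clade is the entire tree.
That clade contains 14 terminal taxa: Acinonyx_niger, Alnus_minor, Anas_bicolor, Canis_domesticus, Corylus_palustris, Cricetus_australis, Danio_vulgaris, Gallus_sapiens, Gulo_maculatus, Lynx_litoralis, Pongo_elegans, Rana_major, Rattus_giganteus, Ursus_sylvestris.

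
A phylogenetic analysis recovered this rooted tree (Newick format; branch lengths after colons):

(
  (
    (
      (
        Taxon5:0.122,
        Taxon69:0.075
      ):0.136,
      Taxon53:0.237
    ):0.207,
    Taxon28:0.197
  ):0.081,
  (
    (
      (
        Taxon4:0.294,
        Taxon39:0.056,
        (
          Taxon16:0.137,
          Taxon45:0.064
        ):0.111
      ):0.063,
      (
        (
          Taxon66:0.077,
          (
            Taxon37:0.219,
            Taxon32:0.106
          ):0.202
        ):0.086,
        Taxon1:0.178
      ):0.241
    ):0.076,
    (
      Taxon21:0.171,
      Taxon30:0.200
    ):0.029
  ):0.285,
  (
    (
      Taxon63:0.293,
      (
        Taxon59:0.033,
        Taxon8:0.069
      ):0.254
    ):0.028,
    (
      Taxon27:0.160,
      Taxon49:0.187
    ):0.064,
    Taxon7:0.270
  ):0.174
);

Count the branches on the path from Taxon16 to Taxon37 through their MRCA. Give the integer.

7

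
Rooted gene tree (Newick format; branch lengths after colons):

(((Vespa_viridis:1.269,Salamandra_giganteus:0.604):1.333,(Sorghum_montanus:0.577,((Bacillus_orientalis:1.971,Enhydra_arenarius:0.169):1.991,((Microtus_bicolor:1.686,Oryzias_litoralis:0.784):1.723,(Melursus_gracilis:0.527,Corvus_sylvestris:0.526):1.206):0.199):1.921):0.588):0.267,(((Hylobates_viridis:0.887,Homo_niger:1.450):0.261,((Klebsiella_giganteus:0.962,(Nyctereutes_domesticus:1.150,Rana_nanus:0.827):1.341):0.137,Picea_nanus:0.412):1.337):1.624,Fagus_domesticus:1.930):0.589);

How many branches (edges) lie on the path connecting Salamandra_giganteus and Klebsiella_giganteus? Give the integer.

8

The MRCA of Salamandra_giganteus and Klebsiella_giganteus is the root of the tree.
From Salamandra_giganteus up to that node: 3 branches. From Klebsiella_giganteus up to the same node: 5 branches. Total: 3 + 5 = 8.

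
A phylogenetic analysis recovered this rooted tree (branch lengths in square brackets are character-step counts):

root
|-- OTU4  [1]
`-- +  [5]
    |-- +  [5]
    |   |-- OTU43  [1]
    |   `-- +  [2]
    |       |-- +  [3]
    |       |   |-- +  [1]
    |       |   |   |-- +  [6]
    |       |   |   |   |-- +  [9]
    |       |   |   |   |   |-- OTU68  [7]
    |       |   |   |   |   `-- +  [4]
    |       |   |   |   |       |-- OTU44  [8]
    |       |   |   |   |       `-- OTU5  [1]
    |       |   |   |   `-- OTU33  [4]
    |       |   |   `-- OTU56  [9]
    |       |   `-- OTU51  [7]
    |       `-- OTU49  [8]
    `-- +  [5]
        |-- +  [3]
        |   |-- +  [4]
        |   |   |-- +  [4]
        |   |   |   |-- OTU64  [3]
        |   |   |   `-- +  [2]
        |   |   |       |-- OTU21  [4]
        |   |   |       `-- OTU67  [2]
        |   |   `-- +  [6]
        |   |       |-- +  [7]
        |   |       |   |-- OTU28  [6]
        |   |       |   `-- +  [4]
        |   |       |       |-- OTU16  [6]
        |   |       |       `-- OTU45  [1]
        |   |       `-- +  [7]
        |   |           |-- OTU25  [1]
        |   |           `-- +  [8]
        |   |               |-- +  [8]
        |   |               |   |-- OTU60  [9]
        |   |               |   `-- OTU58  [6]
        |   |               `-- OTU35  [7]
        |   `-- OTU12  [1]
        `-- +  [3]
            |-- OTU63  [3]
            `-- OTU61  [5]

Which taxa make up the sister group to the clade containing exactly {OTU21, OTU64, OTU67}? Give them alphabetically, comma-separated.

The clade containing exactly {OTU21, OTU64, OTU67} attaches to the tree at the node subtending ((OTU64,(OTU21,OTU67)),((OTU28,(OTU16,OTU45)),(OTU25,((OTU60,OTU58),OTU35)))).
The other lineage descending from that same node — the sister group — is ((OTU28,(OTU16,OTU45)),(OTU25,((OTU60,OTU58),OTU35))); its 7 tips in alphabetical order are the answer.

OTU16, OTU25, OTU28, OTU35, OTU45, OTU58, OTU60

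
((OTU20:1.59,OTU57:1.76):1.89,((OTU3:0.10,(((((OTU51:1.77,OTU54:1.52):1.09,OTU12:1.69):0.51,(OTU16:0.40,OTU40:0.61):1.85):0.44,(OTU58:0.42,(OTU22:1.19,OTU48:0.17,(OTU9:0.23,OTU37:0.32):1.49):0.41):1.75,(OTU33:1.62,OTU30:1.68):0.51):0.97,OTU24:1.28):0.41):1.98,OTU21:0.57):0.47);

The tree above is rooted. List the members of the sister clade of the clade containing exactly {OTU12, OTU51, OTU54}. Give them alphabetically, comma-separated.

The clade containing exactly {OTU12, OTU51, OTU54} attaches to the tree at the node subtending (((OTU51,OTU54),OTU12),(OTU16,OTU40)).
The other lineage descending from that same node — the sister group — is (OTU16,OTU40); its 2 tips in alphabetical order are the answer.

OTU16, OTU40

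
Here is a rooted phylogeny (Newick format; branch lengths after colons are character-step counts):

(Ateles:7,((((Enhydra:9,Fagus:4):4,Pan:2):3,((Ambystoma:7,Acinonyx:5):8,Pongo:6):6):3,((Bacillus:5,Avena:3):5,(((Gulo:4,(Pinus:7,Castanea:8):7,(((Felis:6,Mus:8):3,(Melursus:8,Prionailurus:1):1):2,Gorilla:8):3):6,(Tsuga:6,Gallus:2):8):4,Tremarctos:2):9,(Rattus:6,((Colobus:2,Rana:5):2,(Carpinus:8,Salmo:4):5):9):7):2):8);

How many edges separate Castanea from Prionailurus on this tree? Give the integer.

The MRCA of Castanea and Prionailurus is the node subtending (Gulo,(Pinus,Castanea),(((Felis,Mus),(Melursus,Prionailurus)),Gorilla)).
From Castanea up to that node: 2 branches. From Prionailurus up to the same node: 4 branches. Total: 2 + 4 = 6.

6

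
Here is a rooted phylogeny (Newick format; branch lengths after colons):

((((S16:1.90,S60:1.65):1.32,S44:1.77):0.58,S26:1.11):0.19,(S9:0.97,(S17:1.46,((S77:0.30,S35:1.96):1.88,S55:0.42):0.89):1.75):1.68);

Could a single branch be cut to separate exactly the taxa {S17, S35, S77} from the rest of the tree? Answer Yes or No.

No

The MRCA of the listed taxa subtends (S17,((S77,S35),S55)).
That clade also contains S55, which is not in the proposed group, so the group is not monophyletic.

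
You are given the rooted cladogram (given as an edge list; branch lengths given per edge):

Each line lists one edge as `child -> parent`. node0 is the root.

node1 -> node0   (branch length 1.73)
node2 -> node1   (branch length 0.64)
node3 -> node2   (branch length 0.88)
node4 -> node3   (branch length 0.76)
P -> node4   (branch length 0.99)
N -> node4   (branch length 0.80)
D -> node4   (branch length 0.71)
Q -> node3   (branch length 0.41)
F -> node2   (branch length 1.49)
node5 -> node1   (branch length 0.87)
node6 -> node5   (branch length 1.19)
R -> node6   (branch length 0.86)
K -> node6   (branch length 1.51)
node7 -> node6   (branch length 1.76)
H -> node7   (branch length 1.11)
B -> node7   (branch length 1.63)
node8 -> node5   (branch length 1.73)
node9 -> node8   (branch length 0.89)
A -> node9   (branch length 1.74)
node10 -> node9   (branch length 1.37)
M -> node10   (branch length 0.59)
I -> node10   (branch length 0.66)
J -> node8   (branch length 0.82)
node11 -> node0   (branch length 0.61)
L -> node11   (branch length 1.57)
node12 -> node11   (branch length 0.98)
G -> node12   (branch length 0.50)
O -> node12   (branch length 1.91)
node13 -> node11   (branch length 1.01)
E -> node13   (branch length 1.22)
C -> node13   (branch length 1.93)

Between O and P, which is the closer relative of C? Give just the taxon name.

O

The MRCA of C and O subtends (L,(G,O),(E,C)) (5 taxa).
The MRCA of C and P is the root, subtending the entire tree (18 taxa).
The first is nested inside the second, so C shares a more recent common ancestor with O.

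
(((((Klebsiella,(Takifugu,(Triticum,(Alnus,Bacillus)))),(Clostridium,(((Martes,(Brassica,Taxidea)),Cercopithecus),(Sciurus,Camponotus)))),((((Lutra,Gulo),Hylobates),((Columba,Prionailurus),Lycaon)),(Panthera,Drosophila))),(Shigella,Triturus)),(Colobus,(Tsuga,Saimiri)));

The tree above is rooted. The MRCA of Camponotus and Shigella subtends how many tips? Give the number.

The MRCA of Camponotus and Shigella is the node subtending ((((Klebsiella,(Takifugu,(Triticum,(Alnus,Bacillus)))),(Clostridium,(((Martes,(Brassica,Taxidea)),Cercopithecus),(Sciurus,Camponotus)))),((((Lutra,Gulo),Hylobates),((Columba,Prionailurus),Lycaon)),(Panthera,Drosophila))),(Shigella,Triturus)).
That clade contains 22 terminal taxa: Alnus, Bacillus, Brassica, Camponotus, Cercopithecus, Clostridium, Columba, Drosophila, Gulo, Hylobates, Klebsiella, Lutra, Lycaon, Martes, Panthera, Prionailurus, Sciurus, Shigella, Takifugu, Taxidea, Triticum, Triturus.

22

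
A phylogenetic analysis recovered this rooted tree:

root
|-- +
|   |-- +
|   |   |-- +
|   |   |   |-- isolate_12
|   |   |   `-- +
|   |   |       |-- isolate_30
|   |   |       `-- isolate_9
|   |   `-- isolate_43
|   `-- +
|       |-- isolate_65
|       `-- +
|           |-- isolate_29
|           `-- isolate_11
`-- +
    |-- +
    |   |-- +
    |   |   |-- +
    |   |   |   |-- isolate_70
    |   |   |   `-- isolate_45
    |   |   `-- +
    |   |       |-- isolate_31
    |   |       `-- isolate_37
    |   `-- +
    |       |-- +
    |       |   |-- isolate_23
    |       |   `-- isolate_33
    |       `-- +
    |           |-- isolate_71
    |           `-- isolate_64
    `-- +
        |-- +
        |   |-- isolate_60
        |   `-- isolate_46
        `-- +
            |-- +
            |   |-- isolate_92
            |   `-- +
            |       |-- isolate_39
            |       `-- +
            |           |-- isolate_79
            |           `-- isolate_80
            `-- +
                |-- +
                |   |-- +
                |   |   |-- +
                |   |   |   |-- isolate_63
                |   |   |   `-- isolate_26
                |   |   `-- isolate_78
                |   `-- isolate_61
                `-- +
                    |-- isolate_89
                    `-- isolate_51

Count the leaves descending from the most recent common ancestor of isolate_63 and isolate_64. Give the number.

20

The MRCA of isolate_63 and isolate_64 is the node subtending ((((isolate_70,isolate_45),(isolate_31,isolate_37)),((isolate_23,isolate_33),(isolate_71,isolate_64))),((isolate_60,isolate_46),((isolate_92,(isolate_39,(isolate_79,isolate_80))),((((isolate_63,isolate_26),isolate_78),isolate_61),(isolate_89,isolate_51))))).
That clade contains 20 terminal taxa: isolate_23, isolate_26, isolate_31, isolate_33, isolate_37, isolate_39, isolate_45, isolate_46, isolate_51, isolate_60, isolate_61, isolate_63, isolate_64, isolate_70, isolate_71, isolate_78, isolate_79, isolate_80, isolate_89, isolate_92.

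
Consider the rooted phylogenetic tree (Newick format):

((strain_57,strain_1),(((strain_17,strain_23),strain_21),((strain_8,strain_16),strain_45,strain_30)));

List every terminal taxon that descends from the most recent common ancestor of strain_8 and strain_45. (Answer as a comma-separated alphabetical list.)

strain_16, strain_30, strain_45, strain_8

Tracing strain_8: it sits inside (strain_8,strain_16).
Tracing strain_45: it sits inside ((strain_8,strain_16),strain_45,strain_30).
The smallest clade enclosing both is ((strain_8,strain_16),strain_45,strain_30); the answer is its 4 terminal taxa in alphabetical order.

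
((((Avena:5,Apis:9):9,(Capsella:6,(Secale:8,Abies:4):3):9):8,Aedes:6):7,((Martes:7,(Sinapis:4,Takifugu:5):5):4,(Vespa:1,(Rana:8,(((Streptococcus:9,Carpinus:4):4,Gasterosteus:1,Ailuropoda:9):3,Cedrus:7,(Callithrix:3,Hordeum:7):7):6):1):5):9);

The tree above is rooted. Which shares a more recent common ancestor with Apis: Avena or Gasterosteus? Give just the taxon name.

The MRCA of Apis and Avena subtends (Avena,Apis) (2 taxa).
The MRCA of Apis and Gasterosteus is the root, subtending the entire tree (18 taxa).
The first is nested inside the second, so Apis shares a more recent common ancestor with Avena.

Avena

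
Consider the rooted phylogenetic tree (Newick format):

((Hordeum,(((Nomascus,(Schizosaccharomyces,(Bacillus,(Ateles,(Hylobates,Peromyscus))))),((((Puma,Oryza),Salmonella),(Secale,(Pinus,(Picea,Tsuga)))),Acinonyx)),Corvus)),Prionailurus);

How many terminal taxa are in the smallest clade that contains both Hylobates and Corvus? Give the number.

15

The MRCA of Hylobates and Corvus is the node subtending (((Nomascus,(Schizosaccharomyces,(Bacillus,(Ateles,(Hylobates,Peromyscus))))),((((Puma,Oryza),Salmonella),(Secale,(Pinus,(Picea,Tsuga)))),Acinonyx)),Corvus).
That clade contains 15 terminal taxa: Acinonyx, Ateles, Bacillus, Corvus, Hylobates, Nomascus, Oryza, Peromyscus, Picea, Pinus, Puma, Salmonella, Schizosaccharomyces, Secale, Tsuga.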